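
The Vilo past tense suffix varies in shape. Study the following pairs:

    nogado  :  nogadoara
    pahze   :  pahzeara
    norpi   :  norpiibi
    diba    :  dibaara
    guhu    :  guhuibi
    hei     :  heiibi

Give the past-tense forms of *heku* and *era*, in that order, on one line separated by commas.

The pattern is height harmony: -ibi when the last vowel of the stem is a high vowel (*norpi*, *guhu*, *hei*); -ara when the last vowel of the stem is a non-high vowel (*nogado*, *pahze*, *diba*).
Since the last vowel of *heku* is /u/ (a high vowel), it takes -ibi, giving *hekuibi*.
The last vowel of *era* is /a/, which is a non-high vowel, so the suffix is -ara, giving *eraara*.

hekuibi, eraara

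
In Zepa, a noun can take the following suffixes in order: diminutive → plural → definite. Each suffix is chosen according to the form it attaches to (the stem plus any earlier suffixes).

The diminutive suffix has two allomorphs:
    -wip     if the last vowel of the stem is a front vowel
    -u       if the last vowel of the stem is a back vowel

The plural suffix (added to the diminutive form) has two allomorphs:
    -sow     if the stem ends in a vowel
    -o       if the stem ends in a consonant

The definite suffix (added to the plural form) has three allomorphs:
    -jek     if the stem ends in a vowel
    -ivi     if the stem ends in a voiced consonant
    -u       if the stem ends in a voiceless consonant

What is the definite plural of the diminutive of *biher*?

biherwipojek

The last vowel of *biher* is /e/, which is a front vowel, so the diminutive suffix is -wip, giving *biherwip*.
The final sound of the diminutive form *biherwip* is /p/, which is a consonant, so the plural suffix is -o, giving *biherwipo*.
Since the final sound of the plural form *biherwipo* is /o/ (a vowel), it takes -jek, giving *biherwipojek*.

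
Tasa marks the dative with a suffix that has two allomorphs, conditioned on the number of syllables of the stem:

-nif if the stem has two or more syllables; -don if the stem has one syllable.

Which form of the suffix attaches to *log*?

-don

*log* (one syllable) → -don.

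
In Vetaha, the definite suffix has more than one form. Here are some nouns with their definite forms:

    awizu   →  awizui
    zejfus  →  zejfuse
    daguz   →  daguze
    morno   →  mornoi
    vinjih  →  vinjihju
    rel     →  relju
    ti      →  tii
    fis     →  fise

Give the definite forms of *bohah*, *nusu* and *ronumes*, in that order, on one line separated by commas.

bohahju, nusui, ronumese

The alternation tracks the final sound of the stem — -e when the stem ends in a sibilant (*zejfus*, *daguz*, *fis*); -ju when the stem ends in a non-sibilant consonant (*vinjih*, *rel*); -i when the stem ends in a vowel (*awizu*, *morno*, *ti*).
*bohah*: final sound = /h/, a non-sibilant consonant → -ju → *bohahju*.
*nusu*: final sound = /u/, a vowel → -i → *nusui*.
Since the final sound of *ronumes* is /s/ (a sibilant), it takes -e, giving *ronumese*.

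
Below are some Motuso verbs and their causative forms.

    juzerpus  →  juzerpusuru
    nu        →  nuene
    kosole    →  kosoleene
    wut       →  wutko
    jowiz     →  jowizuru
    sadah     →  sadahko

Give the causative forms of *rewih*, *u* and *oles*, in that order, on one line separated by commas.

Looking at the final sound of each stem: -uru when the stem ends in a sibilant (*juzerpus*, *jowiz*); -ko when the stem ends in a non-sibilant consonant (*wut*, *sadah*); -ene when the stem ends in a vowel (*nu*, *kosole*).
Since the final sound of *rewih* is /h/ (a non-sibilant consonant), it takes -ko, giving *rewihko*.
The final sound of *u* is /u/, which is a vowel, so the suffix is -ene, giving *uene*.
The final sound of *oles* is /s/, which is a sibilant, so the suffix is -uru, giving *olesuru*.

rewihko, uene, olesuru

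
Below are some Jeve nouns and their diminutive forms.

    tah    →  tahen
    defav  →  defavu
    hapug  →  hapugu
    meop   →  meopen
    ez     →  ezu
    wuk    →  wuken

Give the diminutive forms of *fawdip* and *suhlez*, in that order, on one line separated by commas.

fawdipen, suhlezu

Looking at the final consonant of each stem: -en when the stem ends in a voiceless consonant (*tah*, *meop*, *wuk*); -u when the stem ends in a voiced consonant (*defav*, *hapug*, *ez*).
*fawdip* — final consonant /p/ (voiceless) → -en → *fawdipen*.
Since the final consonant of *suhlez* is /z/ (voiced), it takes -u, giving *suhlezu*.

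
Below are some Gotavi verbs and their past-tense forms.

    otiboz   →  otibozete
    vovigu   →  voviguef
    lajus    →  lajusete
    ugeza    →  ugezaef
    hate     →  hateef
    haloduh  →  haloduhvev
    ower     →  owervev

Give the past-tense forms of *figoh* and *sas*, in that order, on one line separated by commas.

The pattern is sibilance of the final sound: -ete when the stem ends in a sibilant (*otiboz*, *lajus*); -vev when the stem ends in a non-sibilant consonant (*haloduh*, *ower*); -ef when the stem ends in a vowel (*vovigu*, *ugeza*, *hate*).
Since the final sound of *figoh* is /h/ (a non-sibilant consonant), it takes -vev, giving *figohvev*.
The final sound of *sas* is /s/, which is a sibilant, so the suffix is -ete, giving *sasete*.

figohvev, sasete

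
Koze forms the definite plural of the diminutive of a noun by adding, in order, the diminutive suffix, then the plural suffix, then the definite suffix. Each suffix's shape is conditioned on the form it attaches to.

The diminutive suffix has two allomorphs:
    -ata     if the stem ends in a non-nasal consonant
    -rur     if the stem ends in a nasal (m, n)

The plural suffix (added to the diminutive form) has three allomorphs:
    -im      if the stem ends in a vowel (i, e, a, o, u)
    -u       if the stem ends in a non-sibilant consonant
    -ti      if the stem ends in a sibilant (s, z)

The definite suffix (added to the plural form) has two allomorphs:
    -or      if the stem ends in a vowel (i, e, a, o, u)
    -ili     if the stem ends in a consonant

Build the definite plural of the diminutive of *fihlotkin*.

*fihlotkin*: final consonant = /n/, a nasal → -rur → *fihlotkinrur*.
Since the final sound of the diminutive form *fihlotkinrur* is /r/ (a non-sibilant consonant), it takes -u, giving *fihlotkinruru*.
The final sound of the plural form *fihlotkinruru* is /u/, which is a vowel, so the definite suffix is -or, giving *fihlotkinruruor*.

fihlotkinruruor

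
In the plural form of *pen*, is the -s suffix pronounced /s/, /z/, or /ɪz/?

/z/

The stem *pen* ends in a voiced non-sibilant sound.
The plural suffix surfaces as /ɪz/ after sibilants, /s/ after other voiceless consonants, and /z/ after other voiced sounds.
So the plural -s on *pen* is pronounced /z/.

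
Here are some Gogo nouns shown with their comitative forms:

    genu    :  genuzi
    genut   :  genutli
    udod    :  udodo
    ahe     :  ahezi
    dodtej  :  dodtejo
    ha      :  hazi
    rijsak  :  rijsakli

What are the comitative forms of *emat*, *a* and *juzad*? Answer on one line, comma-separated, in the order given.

The suffix is conditioned by the final sound: -li when the stem ends in a voiceless consonant (*genut*, *rijsak*); -o when the stem ends in a voiced consonant (*udod*, *dodtej*); -zi when the stem ends in a vowel (*genu*, *ahe*, *ha*).
*emat* — final sound /t/ (a voiceless consonant) → -li → *ematli*.
*a*: final sound = /a/, a vowel → -zi → *azi*.
*juzad* — final sound /d/ (a voiced consonant) → -o → *juzado*.

ematli, azi, juzado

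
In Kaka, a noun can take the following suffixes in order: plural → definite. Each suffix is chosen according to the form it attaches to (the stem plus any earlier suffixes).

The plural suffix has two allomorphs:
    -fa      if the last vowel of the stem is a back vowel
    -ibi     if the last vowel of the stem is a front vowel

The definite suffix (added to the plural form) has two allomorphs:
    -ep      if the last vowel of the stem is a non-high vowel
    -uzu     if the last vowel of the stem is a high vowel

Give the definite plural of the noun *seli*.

seliibiuzu

Since the last vowel of *seli* is /i/ (a front vowel), it takes -ibi, giving *seliibi*.
The plural form *seliibi* — last vowel /i/ (a high vowel) → -uzu → *seliibiuzu*.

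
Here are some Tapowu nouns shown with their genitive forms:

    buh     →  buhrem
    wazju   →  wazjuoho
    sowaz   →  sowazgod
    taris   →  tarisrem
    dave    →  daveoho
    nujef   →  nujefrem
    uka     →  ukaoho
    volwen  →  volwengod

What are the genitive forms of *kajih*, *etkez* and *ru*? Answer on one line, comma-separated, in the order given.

kajihrem, etkezgod, ruoho

The pattern is voicing of the final sound: -rem when the stem ends in a voiceless consonant (*buh*, *taris*, *nujef*); -god when the stem ends in a voiced consonant (*sowaz*, *volwen*); -oho when the stem ends in a vowel (*wazju*, *dave*, *uka*).
*kajih* — final sound /h/ (a voiceless consonant) → -rem → *kajihrem*.
*etkez* — final sound /z/ (a voiced consonant) → -god → *etkezgod*.
*ru*: final sound = /u/, a vowel → -oho → *ruoho*.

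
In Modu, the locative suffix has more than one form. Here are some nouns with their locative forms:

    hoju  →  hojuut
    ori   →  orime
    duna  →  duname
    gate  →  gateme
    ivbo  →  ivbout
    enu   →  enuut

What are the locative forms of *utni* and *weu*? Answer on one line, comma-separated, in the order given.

The alternation tracks the last vowel of the stem — -ut when the last vowel of the stem is a rounded vowel (*hoju*, *ivbo*, *enu*); -me when the last vowel of the stem is an unrounded vowel (*ori*, *duna*, *gate*).
Since the last vowel of *utni* is /i/ (an unrounded vowel), it takes -me, giving *utnime*.
*weu*: last vowel = /u/, a rounded vowel → -ut → *weuut*.

utnime, weuut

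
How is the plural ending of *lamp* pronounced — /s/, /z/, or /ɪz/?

The stem *lamp* ends in a voiceless non-sibilant consonant.
The plural suffix surfaces as /ɪz/ after sibilants, /s/ after other voiceless consonants, and /z/ after other voiced sounds.
So the plural -s on *lamp* is pronounced /s/.

/s/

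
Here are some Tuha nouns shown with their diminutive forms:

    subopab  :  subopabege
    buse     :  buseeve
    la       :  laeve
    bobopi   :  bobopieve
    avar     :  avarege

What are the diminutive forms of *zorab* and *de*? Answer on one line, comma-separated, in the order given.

zorabege, deeve

The pattern is consonant vs. vowel: -ege when the stem ends in a consonant (*subopab*, *avar*); -eve when the stem ends in a vowel (*buse*, *la*, *bobopi*).
The final sound of *zorab* is /b/, which is a consonant, so the suffix is -ege, giving *zorabege*.
*de*: final sound = /e/, a vowel → -eve → *deeve*.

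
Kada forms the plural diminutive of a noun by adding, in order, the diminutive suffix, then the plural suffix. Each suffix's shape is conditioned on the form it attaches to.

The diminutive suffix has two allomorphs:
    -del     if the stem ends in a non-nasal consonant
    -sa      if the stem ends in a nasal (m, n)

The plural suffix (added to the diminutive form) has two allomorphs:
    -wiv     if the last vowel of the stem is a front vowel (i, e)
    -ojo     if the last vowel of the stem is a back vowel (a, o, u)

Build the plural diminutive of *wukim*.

wukimsaojo

*wukim*: final consonant = /m/, a nasal → -sa → *wukimsa*.
The diminutive form *wukimsa*: last vowel = /a/, a back vowel → -ojo → *wukimsaojo*.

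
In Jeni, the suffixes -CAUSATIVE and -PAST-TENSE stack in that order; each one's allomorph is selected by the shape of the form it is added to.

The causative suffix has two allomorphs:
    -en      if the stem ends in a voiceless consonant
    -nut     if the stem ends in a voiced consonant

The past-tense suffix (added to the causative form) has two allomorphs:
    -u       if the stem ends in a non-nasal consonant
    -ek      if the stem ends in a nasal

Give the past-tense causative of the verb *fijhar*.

The final consonant of *fijhar* is /r/, which is voiced, so the causative suffix is -nut, giving *fijharnut*.
Since the final consonant of the causative form *fijharnut* is /t/ (non-nasal), it takes -u, giving *fijharnutu*.

fijharnutu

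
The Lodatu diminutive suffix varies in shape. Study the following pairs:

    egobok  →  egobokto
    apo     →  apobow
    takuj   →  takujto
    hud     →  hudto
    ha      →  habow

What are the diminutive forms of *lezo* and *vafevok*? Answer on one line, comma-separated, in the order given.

The pattern is consonant vs. vowel: -to when the stem ends in a consonant (*egobok*, *takuj*, *hud*); -bow when the stem ends in a vowel (*apo*, *ha*).
Since the final sound of *lezo* is /o/ (a vowel), it takes -bow, giving *lezobow*.
*vafevok* — final sound /k/ (a consonant) → -to → *vafevokto*.

lezobow, vafevokto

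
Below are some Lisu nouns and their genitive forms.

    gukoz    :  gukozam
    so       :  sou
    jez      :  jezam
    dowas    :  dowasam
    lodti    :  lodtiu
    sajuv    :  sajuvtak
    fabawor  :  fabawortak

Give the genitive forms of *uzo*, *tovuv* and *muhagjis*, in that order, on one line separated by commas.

Looking at the final sound of each stem: -am when the stem ends in a sibilant (*gukoz*, *jez*, *dowas*); -tak when the stem ends in a non-sibilant consonant (*sajuv*, *fabawor*); -u when the stem ends in a vowel (*so*, *lodti*).
*uzo* — final sound /o/ (a vowel) → -u → *uzou*.
Since the final sound of *tovuv* is /v/ (a non-sibilant consonant), it takes -tak, giving *tovuvtak*.
*muhagjis*: final sound = /s/, a sibilant → -am → *muhagjisam*.

uzou, tovuvtak, muhagjisam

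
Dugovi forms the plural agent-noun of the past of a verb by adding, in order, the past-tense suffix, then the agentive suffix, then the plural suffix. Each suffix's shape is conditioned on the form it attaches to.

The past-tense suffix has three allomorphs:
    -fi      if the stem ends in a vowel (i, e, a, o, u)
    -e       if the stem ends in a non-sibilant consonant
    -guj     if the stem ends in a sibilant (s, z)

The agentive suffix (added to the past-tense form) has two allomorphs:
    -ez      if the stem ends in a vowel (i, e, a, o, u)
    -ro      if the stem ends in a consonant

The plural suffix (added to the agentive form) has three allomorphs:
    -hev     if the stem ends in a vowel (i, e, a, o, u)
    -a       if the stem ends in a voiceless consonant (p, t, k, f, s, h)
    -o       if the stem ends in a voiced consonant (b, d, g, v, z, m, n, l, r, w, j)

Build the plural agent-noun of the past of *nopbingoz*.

*nopbingoz*: final sound = /z/, a sibilant → -guj → *nopbingozguj*.
The final sound of the past-tense form *nopbingozguj* is /j/, which is a consonant, so the agentive suffix is -ro, giving *nopbingozgujro*.
The agentive form *nopbingozgujro* — final sound /o/ (a vowel) → -hev → *nopbingozgujrohev*.

nopbingozgujrohev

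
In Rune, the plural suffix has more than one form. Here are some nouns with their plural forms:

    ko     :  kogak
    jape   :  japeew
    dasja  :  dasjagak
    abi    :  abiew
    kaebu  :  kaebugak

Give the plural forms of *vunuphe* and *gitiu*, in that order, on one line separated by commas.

vunupheew, gitiugak

The suffix is conditioned by the last vowel: -ew when the last vowel of the stem is a front vowel (*jape*, *abi*); -gak when the last vowel of the stem is a back vowel (*ko*, *dasja*, *kaebu*).
The last vowel of *vunuphe* is /e/, which is a front vowel, so the suffix is -ew, giving *vunupheew*.
Since the last vowel of *gitiu* is /u/ (a back vowel), it takes -gak, giving *gitiugak*.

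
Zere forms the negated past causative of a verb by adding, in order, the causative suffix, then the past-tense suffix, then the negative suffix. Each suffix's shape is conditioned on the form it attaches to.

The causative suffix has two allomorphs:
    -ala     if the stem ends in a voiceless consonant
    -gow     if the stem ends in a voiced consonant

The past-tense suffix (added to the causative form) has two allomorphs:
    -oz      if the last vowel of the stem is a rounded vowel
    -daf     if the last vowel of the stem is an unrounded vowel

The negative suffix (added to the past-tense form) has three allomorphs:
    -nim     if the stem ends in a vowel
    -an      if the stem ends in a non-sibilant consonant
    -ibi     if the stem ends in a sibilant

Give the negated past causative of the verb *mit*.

mitaladafan

*mit*: final consonant = /t/, voiceless → -ala → *mitala*.
The causative form *mitala*: last vowel = /a/, an unrounded vowel → -daf → *mitaladaf*.
The past-tense form *mitaladaf* — final sound /f/ (a non-sibilant consonant) → -an → *mitaladafan*.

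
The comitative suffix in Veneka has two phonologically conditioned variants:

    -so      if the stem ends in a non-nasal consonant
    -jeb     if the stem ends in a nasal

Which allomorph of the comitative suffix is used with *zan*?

-jeb

*zan*: final consonant = /n/, a nasal → -jeb.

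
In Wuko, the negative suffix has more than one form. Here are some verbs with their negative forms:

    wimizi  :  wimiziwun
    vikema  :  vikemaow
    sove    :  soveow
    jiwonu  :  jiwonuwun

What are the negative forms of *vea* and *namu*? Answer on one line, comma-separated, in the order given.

veaow, namuwun

The suffix is conditioned by the last vowel: -wun when the last vowel of the stem is a high vowel (*wimizi*, *jiwonu*); -ow when the last vowel of the stem is a non-high vowel (*vikema*, *sove*).
The last vowel of *vea* is /a/, which is a non-high vowel, so the suffix is -ow, giving *veaow*.
The last vowel of *namu* is /u/, which is a high vowel, so the suffix is -wun, giving *namuwun*.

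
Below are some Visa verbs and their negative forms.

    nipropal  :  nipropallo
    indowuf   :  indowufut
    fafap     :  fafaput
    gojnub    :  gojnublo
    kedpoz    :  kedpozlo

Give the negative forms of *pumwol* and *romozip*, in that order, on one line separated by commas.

pumwollo, romoziput

The suffix is conditioned by the final consonant: -ut when the stem ends in a voiceless consonant (*indowuf*, *fafap*); -lo when the stem ends in a voiced consonant (*nipropal*, *gojnub*, *kedpoz*).
The final consonant of *pumwol* is /l/, which is voiced, so the suffix is -lo, giving *pumwollo*.
*romozip* — final consonant /p/ (voiceless) → -ut → *romoziput*.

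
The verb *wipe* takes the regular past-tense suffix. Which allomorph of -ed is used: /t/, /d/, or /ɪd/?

The stem *wipe* ends in a voiceless consonant other than /t/.
The -ed suffix is realized as /ɪd/ after /t, d/; as /t/ after other voiceless consonants; and as /d/ after other voiced sounds.
So -ed on *wipe* is pronounced /t/.

/t/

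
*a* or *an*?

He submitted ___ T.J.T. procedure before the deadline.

a

The indefinite article is chosen by the initial *sound* of the following word, not its spelling.
The initialism *T.J.T.* is read letter by letter; the first letter, T, is pronounced /tiː/, which begins with a consonant sound.
So the article is *a*: He submitted a T.J.T. procedure before the deadline.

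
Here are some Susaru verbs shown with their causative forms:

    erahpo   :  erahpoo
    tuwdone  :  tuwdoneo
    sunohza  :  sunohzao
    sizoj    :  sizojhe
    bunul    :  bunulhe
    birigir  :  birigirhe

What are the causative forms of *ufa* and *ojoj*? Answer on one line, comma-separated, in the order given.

The pattern is consonant vs. vowel: -he when the stem ends in a consonant (*sizoj*, *bunul*, *birigir*); -o when the stem ends in a vowel (*erahpo*, *tuwdone*, *sunohza*).
The final sound of *ufa* is /a/, which is a vowel, so the suffix is -o, giving *ufao*.
*ojoj*: final sound = /j/, a consonant → -he → *ojojhe*.

ufao, ojojhe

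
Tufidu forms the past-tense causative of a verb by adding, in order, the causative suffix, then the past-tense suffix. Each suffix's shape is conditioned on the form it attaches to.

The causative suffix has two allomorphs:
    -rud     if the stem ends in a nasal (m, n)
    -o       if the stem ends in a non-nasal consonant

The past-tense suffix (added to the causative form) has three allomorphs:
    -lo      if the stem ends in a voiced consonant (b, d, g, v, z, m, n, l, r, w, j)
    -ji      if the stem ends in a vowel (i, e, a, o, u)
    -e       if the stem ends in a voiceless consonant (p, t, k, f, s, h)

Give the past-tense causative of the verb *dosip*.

Since the final consonant of *dosip* is /p/ (non-nasal), it takes -o, giving *dosipo*.
Since the final sound of the causative form *dosipo* is /o/ (a vowel), it takes -ji, giving *dosipoji*.

dosipoji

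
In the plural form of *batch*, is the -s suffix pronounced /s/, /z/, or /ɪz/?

The stem *batch* ends in a sibilant (/s, z, ʃ, ʒ, tʃ, dʒ/).
The plural suffix surfaces as /ɪz/ after sibilants, /s/ after other voiceless consonants, and /z/ after other voiced sounds.
So the plural -s on *batch* is pronounced /ɪz/.

/ɪz/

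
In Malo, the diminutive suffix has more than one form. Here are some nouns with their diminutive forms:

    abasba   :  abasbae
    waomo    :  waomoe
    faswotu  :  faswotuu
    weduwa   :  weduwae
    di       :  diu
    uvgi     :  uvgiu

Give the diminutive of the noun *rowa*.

rowae

The suffix is conditioned by the last vowel: -u when the last vowel of the stem is a high vowel (*faswotu*, *di*, *uvgi*); -e when the last vowel of the stem is a non-high vowel (*abasba*, *waomo*, *weduwa*).
Since the last vowel of *rowa* is /a/ (a non-high vowel), it takes -e, giving *rowae*.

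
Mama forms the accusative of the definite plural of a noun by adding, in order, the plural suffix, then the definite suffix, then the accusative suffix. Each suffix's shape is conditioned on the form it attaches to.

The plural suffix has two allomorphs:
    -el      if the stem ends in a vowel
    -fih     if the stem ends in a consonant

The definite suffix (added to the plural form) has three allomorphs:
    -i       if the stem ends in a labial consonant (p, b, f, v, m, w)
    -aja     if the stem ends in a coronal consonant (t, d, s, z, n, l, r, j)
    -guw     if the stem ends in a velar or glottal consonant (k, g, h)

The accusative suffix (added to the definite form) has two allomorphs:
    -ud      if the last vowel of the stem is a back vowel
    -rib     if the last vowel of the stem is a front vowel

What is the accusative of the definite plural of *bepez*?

bepezfihguwud

Since the final sound of *bepez* is /z/ (a consonant), it takes -fih, giving *bepezfih*.
The final consonant of the plural form *bepezfih* is /h/, which is velar/glottal, so the definite suffix is -guw, giving *bepezfihguw*.
The last vowel of the definite form *bepezfihguw* is /u/, which is a back vowel, so the accusative suffix is -ud, giving *bepezfihguwud*.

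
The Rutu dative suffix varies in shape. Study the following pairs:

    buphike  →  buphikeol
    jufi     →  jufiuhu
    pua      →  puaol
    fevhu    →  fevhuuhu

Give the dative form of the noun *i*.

iuhu

The suffix is conditioned by the last vowel: -uhu when the last vowel of the stem is a high vowel (*jufi*, *fevhu*); -ol when the last vowel of the stem is a non-high vowel (*buphike*, *pua*).
Since the last vowel of *i* is /i/ (a high vowel), it takes -uhu, giving *iuhu*.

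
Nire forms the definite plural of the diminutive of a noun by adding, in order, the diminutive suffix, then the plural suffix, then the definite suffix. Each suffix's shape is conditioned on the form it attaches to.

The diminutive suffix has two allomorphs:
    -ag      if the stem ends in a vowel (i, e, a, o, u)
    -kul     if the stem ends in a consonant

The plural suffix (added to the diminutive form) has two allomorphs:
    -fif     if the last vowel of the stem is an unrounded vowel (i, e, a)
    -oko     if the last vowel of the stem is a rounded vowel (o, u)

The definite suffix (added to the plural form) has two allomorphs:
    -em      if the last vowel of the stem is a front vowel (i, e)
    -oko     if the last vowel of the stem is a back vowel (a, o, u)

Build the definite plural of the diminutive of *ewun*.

*ewun* — final sound /n/ (a consonant) → -kul → *ewunkul*.
Since the last vowel of the diminutive form *ewunkul* is /u/ (a rounded vowel), it takes -oko, giving *ewunkuloko*.
The last vowel of the plural form *ewunkuloko* is /o/, which is a back vowel, so the definite suffix is -oko, giving *ewunkulokooko*.

ewunkulokooko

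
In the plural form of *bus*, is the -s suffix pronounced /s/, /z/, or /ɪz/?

/ɪz/

The stem *bus* ends in a sibilant (/s, z, ʃ, ʒ, tʃ, dʒ/).
The plural suffix surfaces as /ɪz/ after sibilants, /s/ after other voiceless consonants, and /z/ after other voiced sounds.
So the plural -s on *bus* is pronounced /ɪz/.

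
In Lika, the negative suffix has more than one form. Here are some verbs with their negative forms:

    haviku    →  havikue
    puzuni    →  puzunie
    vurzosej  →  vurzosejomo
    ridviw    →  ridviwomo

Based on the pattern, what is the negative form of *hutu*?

The pattern is consonant vs. vowel: -omo when the stem ends in a consonant (*vurzosej*, *ridviw*); -e when the stem ends in a vowel (*haviku*, *puzuni*).
Since the final sound of *hutu* is /u/ (a vowel), it takes -e, giving *hutue*.

hutue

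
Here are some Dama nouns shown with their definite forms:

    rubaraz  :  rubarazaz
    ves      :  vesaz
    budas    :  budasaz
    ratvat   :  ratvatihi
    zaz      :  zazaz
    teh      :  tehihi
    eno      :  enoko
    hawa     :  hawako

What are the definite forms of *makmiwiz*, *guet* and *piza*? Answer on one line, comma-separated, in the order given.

The pattern is sibilance of the final sound: -az when the stem ends in a sibilant (*rubaraz*, *ves*, *budas*, *zaz*); -ihi when the stem ends in a non-sibilant consonant (*ratvat*, *teh*); -ko when the stem ends in a vowel (*eno*, *hawa*).
*makmiwiz*: final sound = /z/, a sibilant → -az → *makmiwizaz*.
The final sound of *guet* is /t/, which is a non-sibilant consonant, so the suffix is -ihi, giving *guetihi*.
*piza* — final sound /a/ (a vowel) → -ko → *pizako*.

makmiwizaz, guetihi, pizako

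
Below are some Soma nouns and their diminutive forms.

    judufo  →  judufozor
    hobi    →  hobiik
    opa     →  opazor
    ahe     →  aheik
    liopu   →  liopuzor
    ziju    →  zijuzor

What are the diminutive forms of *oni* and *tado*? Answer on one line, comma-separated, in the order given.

The suffix is conditioned by the last vowel: -ik when the last vowel of the stem is a front vowel (*hobi*, *ahe*); -zor when the last vowel of the stem is a back vowel (*judufo*, *opa*, *liopu*, *ziju*).
The last vowel of *oni* is /i/, which is a front vowel, so the suffix is -ik, giving *oniik*.
Since the last vowel of *tado* is /o/ (a back vowel), it takes -zor, giving *tadozor*.

oniik, tadozor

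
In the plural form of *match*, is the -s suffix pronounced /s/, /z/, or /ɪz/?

The stem *match* ends in a sibilant (/s, z, ʃ, ʒ, tʃ, dʒ/).
The plural suffix surfaces as /ɪz/ after sibilants, /s/ after other voiceless consonants, and /z/ after other voiced sounds.
So the plural -s on *match* is pronounced /ɪz/.

/ɪz/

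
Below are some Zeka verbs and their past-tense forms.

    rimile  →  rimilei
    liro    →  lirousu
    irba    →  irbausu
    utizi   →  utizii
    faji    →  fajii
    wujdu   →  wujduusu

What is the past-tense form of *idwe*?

idwei

The alternation tracks the last vowel of the stem — -i when the last vowel of the stem is a front vowel (*rimile*, *utizi*, *faji*); -usu when the last vowel of the stem is a back vowel (*liro*, *irba*, *wujdu*).
*idwe* — last vowel /e/ (a front vowel) → -i → *idwei*.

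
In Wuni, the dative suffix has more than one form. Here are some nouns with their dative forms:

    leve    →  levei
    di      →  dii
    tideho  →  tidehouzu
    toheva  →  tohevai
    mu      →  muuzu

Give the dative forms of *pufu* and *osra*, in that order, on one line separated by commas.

pufuuzu, osrai

The pattern is rounding harmony: -uzu when the last vowel of the stem is a rounded vowel (*tideho*, *mu*); -i when the last vowel of the stem is an unrounded vowel (*leve*, *di*, *toheva*).
Since the last vowel of *pufu* is /u/ (a rounded vowel), it takes -uzu, giving *pufuuzu*.
*osra*: last vowel = /a/, an unrounded vowel → -i → *osrai*.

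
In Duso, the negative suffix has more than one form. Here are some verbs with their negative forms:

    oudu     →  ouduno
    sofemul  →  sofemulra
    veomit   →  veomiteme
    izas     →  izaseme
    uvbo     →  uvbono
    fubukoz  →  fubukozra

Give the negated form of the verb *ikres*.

Looking at the final sound of each stem: -eme when the stem ends in a voiceless consonant (*veomit*, *izas*); -ra when the stem ends in a voiced consonant (*sofemul*, *fubukoz*); -no when the stem ends in a vowel (*oudu*, *uvbo*).
*ikres* — final sound /s/ (a voiceless consonant) → -eme → *ikreseme*.

ikreseme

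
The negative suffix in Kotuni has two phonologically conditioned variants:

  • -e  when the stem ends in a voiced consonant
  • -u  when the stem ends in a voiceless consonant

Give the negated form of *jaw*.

Since the final consonant of *jaw* is /w/ (voiced), it takes -e, giving *jawe*.

jawe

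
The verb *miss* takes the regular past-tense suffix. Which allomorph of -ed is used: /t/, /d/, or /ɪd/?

The stem *miss* ends in a voiceless consonant other than /t/.
The -ed suffix is realized as /ɪd/ after /t, d/; as /t/ after other voiceless consonants; and as /d/ after other voiced sounds.
So -ed on *miss* is pronounced /t/.

/t/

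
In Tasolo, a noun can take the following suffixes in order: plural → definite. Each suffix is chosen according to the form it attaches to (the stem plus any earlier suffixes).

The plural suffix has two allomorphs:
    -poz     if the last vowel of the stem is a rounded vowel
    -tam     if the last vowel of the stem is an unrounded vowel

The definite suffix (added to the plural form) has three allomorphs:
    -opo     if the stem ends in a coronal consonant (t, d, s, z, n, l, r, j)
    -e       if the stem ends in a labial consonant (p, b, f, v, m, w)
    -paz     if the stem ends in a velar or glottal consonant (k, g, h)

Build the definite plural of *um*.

umpozopo

The last vowel of *um* is /u/, which is a rounded vowel, so the plural suffix is -poz, giving *umpoz*.
The plural form *umpoz*: final consonant = /z/, coronal → -opo → *umpozopo*.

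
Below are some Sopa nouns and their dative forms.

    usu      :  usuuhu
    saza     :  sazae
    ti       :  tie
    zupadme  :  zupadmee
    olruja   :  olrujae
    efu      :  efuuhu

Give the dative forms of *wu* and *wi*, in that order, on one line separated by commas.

wuuhu, wie

The pattern is rounding harmony: -uhu when the last vowel of the stem is a rounded vowel (*usu*, *efu*); -e when the last vowel of the stem is an unrounded vowel (*saza*, *ti*, *zupadme*, *olruja*).
*wu*: last vowel = /u/, a rounded vowel → -uhu → *wuuhu*.
The last vowel of *wi* is /i/, which is an unrounded vowel, so the suffix is -e, giving *wie*.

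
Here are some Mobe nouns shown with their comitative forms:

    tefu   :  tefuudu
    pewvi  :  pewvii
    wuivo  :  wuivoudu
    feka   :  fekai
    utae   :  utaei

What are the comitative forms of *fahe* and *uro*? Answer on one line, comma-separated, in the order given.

fahei, uroudu

The suffix is conditioned by the last vowel: -udu when the last vowel of the stem is a rounded vowel (*tefu*, *wuivo*); -i when the last vowel of the stem is an unrounded vowel (*pewvi*, *feka*, *utae*).
*fahe* — last vowel /e/ (an unrounded vowel) → -i → *fahei*.
The last vowel of *uro* is /o/, which is a rounded vowel, so the suffix is -udu, giving *uroudu*.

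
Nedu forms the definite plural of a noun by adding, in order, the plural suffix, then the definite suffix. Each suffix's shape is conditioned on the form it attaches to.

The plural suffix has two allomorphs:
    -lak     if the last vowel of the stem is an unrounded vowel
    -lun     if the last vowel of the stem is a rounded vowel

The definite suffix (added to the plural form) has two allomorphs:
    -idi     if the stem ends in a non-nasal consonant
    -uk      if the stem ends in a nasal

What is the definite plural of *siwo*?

Since the last vowel of *siwo* is /o/ (a rounded vowel), it takes -lun, giving *siwolun*.
The plural form *siwolun*: final consonant = /n/, a nasal → -uk → *siwolunuk*.

siwolunuk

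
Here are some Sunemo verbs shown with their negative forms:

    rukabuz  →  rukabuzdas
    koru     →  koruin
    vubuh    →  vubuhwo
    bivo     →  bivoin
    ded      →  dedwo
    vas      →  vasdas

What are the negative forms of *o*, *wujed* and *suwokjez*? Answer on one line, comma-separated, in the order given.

oin, wujedwo, suwokjezdas

The pattern is sibilance of the final sound: -das when the stem ends in a sibilant (*rukabuz*, *vas*); -wo when the stem ends in a non-sibilant consonant (*vubuh*, *ded*); -in when the stem ends in a vowel (*koru*, *bivo*).
*o*: final sound = /o/, a vowel → -in → *oin*.
Since the final sound of *wujed* is /d/ (a non-sibilant consonant), it takes -wo, giving *wujedwo*.
The final sound of *suwokjez* is /z/, which is a sibilant, so the suffix is -das, giving *suwokjezdas*.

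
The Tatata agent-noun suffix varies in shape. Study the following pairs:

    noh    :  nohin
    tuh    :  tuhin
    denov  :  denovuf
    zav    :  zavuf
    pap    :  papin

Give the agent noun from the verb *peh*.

The alternation tracks the final consonant of the stem — -in when the stem ends in a voiceless consonant (*noh*, *tuh*, *pap*); -uf when the stem ends in a voiced consonant (*denov*, *zav*).
The final consonant of *peh* is /h/, which is voiceless, so the suffix is -in, giving *pehin*.

pehin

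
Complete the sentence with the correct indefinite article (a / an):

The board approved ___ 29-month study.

a

The indefinite article is chosen by the initial *sound* of the following word, not its spelling.
The number *29* is spoken "twenty-…", beginning with /ˈtwɛnti/ — a consonant sound.
So the article is *a*: The board approved a 29-month study.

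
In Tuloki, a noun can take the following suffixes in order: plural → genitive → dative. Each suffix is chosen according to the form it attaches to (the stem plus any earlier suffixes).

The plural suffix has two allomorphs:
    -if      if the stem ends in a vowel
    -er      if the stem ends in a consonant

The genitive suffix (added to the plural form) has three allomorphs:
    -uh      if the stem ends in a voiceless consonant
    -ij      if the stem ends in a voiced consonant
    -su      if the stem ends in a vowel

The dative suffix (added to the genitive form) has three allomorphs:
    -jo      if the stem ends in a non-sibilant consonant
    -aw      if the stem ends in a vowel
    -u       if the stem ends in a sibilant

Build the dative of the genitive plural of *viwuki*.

The final sound of *viwuki* is /i/, which is a vowel, so the plural suffix is -if, giving *viwukiif*.
The plural form *viwukiif* — final sound /f/ (a voiceless consonant) → -uh → *viwukiifuh*.
The genitive form *viwukiifuh* — final sound /h/ (a non-sibilant consonant) → -jo → *viwukiifuhjo*.

viwukiifuhjo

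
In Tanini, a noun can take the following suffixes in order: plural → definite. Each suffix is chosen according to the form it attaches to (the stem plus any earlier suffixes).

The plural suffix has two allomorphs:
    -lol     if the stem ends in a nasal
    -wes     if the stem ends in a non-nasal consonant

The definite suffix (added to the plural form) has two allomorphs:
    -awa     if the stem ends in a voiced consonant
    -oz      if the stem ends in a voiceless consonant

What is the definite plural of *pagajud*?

pagajudwesoz

*pagajud*: final consonant = /d/, non-nasal → -wes → *pagajudwes*.
The plural form *pagajudwes* — final consonant /s/ (voiceless) → -oz → *pagajudwesoz*.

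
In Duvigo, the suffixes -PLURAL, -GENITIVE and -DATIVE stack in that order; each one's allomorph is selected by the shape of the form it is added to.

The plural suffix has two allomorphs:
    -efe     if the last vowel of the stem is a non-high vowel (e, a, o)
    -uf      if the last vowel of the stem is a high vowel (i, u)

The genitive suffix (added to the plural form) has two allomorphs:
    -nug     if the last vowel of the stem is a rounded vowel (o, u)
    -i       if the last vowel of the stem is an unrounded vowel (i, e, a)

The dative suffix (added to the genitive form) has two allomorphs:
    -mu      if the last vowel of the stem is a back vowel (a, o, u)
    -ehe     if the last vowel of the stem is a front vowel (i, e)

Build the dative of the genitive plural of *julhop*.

julhopefeiehe

*julhop*: last vowel = /o/, a non-high vowel → -efe → *julhopefe*.
The plural form *julhopefe*: last vowel = /e/, an unrounded vowel → -i → *julhopefei*.
The genitive form *julhopefei* — last vowel /i/ (a front vowel) → -ehe → *julhopefeiehe*.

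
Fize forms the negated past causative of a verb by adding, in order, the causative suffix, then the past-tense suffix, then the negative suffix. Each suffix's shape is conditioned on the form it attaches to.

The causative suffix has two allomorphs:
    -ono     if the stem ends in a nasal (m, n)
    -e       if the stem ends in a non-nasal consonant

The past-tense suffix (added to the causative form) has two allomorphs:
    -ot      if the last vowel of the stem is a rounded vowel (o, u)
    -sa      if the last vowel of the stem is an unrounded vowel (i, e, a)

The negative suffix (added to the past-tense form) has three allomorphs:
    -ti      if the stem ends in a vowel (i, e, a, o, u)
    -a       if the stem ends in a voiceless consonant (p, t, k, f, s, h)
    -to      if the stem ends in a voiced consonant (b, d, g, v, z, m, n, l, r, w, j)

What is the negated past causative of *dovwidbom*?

*dovwidbom* — final consonant /m/ (a nasal) → -ono → *dovwidbomono*.
Since the last vowel of the causative form *dovwidbomono* is /o/ (a rounded vowel), it takes -ot, giving *dovwidbomonoot*.
The past-tense form *dovwidbomonoot* — final sound /t/ (a voiceless consonant) → -a → *dovwidbomonoota*.

dovwidbomonoota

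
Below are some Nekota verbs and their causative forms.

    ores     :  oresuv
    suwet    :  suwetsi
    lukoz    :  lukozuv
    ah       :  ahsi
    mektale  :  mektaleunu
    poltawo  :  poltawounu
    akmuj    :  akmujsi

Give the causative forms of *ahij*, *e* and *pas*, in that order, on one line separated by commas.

ahijsi, eunu, pasuv

The suffix is conditioned by the final sound: -uv when the stem ends in a sibilant (*ores*, *lukoz*); -si when the stem ends in a non-sibilant consonant (*suwet*, *ah*, *akmuj*); -unu when the stem ends in a vowel (*mektale*, *poltawo*).
*ahij* — final sound /j/ (a non-sibilant consonant) → -si → *ahijsi*.
*e* — final sound /e/ (a vowel) → -unu → *eunu*.
The final sound of *pas* is /s/, which is a sibilant, so the suffix is -uv, giving *pasuv*.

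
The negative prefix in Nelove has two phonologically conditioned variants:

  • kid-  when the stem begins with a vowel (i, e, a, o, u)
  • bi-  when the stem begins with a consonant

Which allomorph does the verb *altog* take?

*altog*: first sound = /a/, a vowel → kid-.

kid-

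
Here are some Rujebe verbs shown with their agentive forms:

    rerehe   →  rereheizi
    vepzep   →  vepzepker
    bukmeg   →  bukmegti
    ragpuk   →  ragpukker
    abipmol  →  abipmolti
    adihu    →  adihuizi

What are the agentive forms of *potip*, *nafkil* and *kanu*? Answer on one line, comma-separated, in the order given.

Looking at the final sound of each stem: -ker when the stem ends in a voiceless consonant (*vepzep*, *ragpuk*); -ti when the stem ends in a voiced consonant (*bukmeg*, *abipmol*); -izi when the stem ends in a vowel (*rerehe*, *adihu*).
The final sound of *potip* is /p/, which is a voiceless consonant, so the suffix is -ker, giving *potipker*.
*nafkil* — final sound /l/ (a voiced consonant) → -ti → *nafkilti*.
*kanu*: final sound = /u/, a vowel → -izi → *kanuizi*.

potipker, nafkilti, kanuizi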